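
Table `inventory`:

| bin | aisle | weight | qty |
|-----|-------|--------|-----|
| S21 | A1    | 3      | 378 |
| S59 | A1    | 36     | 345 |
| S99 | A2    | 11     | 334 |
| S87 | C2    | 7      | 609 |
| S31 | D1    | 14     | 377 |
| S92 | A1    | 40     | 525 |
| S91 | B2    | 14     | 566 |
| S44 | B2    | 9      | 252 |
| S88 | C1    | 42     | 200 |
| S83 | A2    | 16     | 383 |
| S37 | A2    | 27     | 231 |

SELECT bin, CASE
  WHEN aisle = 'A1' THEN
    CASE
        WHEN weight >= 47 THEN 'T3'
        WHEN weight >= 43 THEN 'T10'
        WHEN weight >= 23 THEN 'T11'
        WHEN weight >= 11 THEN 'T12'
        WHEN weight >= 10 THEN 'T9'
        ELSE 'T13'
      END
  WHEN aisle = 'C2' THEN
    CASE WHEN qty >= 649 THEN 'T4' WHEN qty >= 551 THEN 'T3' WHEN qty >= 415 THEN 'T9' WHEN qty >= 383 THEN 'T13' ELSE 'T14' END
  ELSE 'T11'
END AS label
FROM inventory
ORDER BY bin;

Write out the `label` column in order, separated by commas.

bin=S21: aisle='A1' → inner[ELSE] → T13
bin=S31: aisle='D1' → outer ELSE → T11
bin=S37: aisle='A2' → outer ELSE → T11
bin=S44: aisle='B2' → outer ELSE → T11
bin=S59: aisle='A1' → inner[weight >= 23] → T11
bin=S83: aisle='A2' → outer ELSE → T11
bin=S87: aisle='C2' → inner[qty >= 551] → T3
bin=S88: aisle='C1' → outer ELSE → T11
bin=S91: aisle='B2' → outer ELSE → T11
bin=S92: aisle='A1' → inner[weight >= 23] → T11
bin=S99: aisle='A2' → outer ELSE → T11

T13, T11, T11, T11, T11, T11, T3, T11, T11, T11, T11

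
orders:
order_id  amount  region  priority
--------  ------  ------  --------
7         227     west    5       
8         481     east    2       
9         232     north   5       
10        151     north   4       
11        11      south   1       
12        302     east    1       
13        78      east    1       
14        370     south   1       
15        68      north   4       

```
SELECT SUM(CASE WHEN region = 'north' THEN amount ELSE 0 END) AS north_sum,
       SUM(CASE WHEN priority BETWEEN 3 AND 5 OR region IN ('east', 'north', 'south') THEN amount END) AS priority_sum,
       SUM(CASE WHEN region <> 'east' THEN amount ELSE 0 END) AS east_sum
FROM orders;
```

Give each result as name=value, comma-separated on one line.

north_sum=451, priority_sum=1920, east_sum=1059

[north_sum: region = 'north']
order_id=7: ✗
order_id=8: ✗
order_id=9: ✓ → 232
order_id=10: ✓ → 151
order_id=11: ✗
order_id=12: ✗
order_id=13: ✗
order_id=14: ✗
order_id=15: ✓ → 68
north_sum = 232 + 151 + 68 = 451
—
[priority_sum: priority BETWEEN 3 AND 5 OR region IN ('east', 'north', 'south')]
order_id=7: ✓ → 227
order_id=8: ✓ → 481
order_id=9: ✓ → 232
order_id=10: ✓ → 151
order_id=11: ✓ → 11
order_id=12: ✓ → 302
order_id=13: ✓ → 78
order_id=14: ✓ → 370
order_id=15: ✓ → 68
priority_sum = 227 + 481 + 232 + 151 + 11 + 302 + 78 + 370 + 68 = 1920
—
[east_sum: region <> 'east']
order_id=7: ✓ → 227
order_id=8: ✗
order_id=9: ✓ → 232
order_id=10: ✓ → 151
order_id=11: ✓ → 11
order_id=12: ✗
order_id=13: ✗
order_id=14: ✓ → 370
order_id=15: ✓ → 68
east_sum = 227 + 232 + 151 + 11 + 370 + 68 = 1059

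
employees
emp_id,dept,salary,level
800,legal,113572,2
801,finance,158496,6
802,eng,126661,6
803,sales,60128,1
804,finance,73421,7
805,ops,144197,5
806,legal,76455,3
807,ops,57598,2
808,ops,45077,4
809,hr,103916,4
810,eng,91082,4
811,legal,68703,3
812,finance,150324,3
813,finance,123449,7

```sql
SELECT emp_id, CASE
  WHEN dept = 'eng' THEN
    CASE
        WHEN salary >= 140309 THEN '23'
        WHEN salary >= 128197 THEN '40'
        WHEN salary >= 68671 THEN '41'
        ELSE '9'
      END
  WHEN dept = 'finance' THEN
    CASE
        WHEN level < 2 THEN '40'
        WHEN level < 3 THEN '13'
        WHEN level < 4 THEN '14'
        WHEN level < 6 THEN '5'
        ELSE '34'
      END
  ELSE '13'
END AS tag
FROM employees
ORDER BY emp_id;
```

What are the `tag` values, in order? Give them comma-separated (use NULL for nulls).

emp_id=800: dept='legal' → outer ELSE → 13
emp_id=801: dept='finance' → inner[ELSE] → 34
emp_id=802: dept='eng' → inner[salary >= 68671] → 41
emp_id=803: dept='sales' → outer ELSE → 13
emp_id=804: dept='finance' → inner[ELSE] → 34
emp_id=805: dept='ops' → outer ELSE → 13
emp_id=806: dept='legal' → outer ELSE → 13
emp_id=807: dept='ops' → outer ELSE → 13
emp_id=808: dept='ops' → outer ELSE → 13
emp_id=809: dept='hr' → outer ELSE → 13
emp_id=810: dept='eng' → inner[salary >= 68671] → 41
emp_id=811: dept='legal' → outer ELSE → 13
emp_id=812: dept='finance' → inner[level < 4] → 14
emp_id=813: dept='finance' → inner[ELSE] → 34

13, 34, 41, 13, 34, 13, 13, 13, 13, 13, 41, 13, 14, 34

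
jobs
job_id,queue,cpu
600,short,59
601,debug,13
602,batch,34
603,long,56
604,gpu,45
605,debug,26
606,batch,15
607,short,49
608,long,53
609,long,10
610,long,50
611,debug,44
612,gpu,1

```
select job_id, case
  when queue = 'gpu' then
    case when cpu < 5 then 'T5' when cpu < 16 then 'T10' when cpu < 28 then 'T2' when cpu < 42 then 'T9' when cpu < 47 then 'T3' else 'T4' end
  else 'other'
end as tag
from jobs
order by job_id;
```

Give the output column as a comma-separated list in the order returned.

job_id=600: queue='short' → outer ELSE → other
job_id=601: queue='debug' → outer ELSE → other
job_id=602: queue='batch' → outer ELSE → other
job_id=603: queue='long' → outer ELSE → other
job_id=604: queue='gpu' → inner[cpu < 47] → T3
job_id=605: queue='debug' → outer ELSE → other
job_id=606: queue='batch' → outer ELSE → other
job_id=607: queue='short' → outer ELSE → other
job_id=608: queue='long' → outer ELSE → other
job_id=609: queue='long' → outer ELSE → other
job_id=610: queue='long' → outer ELSE → other
job_id=611: queue='debug' → outer ELSE → other
job_id=612: queue='gpu' → inner[cpu < 5] → T5

other, other, other, other, T3, other, other, other, other, other, other, other, T5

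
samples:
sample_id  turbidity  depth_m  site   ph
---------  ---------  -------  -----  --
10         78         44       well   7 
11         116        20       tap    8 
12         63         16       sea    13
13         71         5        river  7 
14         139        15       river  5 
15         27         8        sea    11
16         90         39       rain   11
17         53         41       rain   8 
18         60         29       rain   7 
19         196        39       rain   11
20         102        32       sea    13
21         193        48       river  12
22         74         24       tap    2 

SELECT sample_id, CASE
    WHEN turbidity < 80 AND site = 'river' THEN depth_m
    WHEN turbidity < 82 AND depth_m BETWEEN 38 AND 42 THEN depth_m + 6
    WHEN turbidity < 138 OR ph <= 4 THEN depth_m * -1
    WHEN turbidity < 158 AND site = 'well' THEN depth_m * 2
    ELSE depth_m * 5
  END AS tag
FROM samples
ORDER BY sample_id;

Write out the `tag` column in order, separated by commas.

-44, -20, -16, 5, 75, -8, -39, 47, -29, 195, -32, 240, -24

sample_id=10: turbidity < 138 OR ph <= 4 → -44
sample_id=11: turbidity < 138 OR ph <= 4 → -20
sample_id=12: turbidity < 138 OR ph <= 4 → -16
sample_id=13: turbidity < 80 AND site = 'river' → 5
sample_id=14: ELSE → 75
sample_id=15: turbidity < 138 OR ph <= 4 → -8
sample_id=16: turbidity < 138 OR ph <= 4 → -39
sample_id=17: turbidity < 82 AND depth_m BETWEEN 38 AND 42 → 47
sample_id=18: turbidity < 138 OR ph <= 4 → -29
sample_id=19: ELSE → 195
sample_id=20: turbidity < 138 OR ph <= 4 → -32
sample_id=21: ELSE → 240
sample_id=22: turbidity < 138 OR ph <= 4 → -24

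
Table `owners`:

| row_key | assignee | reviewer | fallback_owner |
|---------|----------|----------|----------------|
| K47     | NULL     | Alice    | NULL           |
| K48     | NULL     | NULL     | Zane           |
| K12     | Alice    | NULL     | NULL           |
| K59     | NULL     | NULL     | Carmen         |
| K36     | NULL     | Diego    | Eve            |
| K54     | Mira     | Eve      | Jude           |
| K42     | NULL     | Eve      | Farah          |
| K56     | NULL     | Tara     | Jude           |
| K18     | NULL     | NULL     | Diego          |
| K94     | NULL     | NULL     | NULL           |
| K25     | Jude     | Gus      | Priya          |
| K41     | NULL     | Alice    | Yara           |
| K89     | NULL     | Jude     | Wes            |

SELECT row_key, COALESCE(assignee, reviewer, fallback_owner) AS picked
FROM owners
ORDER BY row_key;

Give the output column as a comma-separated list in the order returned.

row_key=K12: assignee=Alice → Alice
row_key=K18: assignee=NULL, reviewer=NULL, fallback_owner=Diego → Diego
row_key=K25: assignee=Jude → Jude
row_key=K36: assignee=NULL, reviewer=Diego → Diego
row_key=K41: assignee=NULL, reviewer=Alice → Alice
row_key=K42: assignee=NULL, reviewer=Eve → Eve
row_key=K47: assignee=NULL, reviewer=Alice → Alice
row_key=K48: assignee=NULL, reviewer=NULL, fallback_owner=Zane → Zane
row_key=K54: assignee=Mira → Mira
row_key=K56: assignee=NULL, reviewer=Tara → Tara
row_key=K59: assignee=NULL, reviewer=NULL, fallback_owner=Carmen → Carmen
row_key=K89: assignee=NULL, reviewer=Jude → Jude
row_key=K94: assignee=NULL, reviewer=NULL, fallback_owner=NULL (all NULL) → NULL

Alice, Diego, Jude, Diego, Alice, Eve, Alice, Zane, Mira, Tara, Carmen, Jude, NULL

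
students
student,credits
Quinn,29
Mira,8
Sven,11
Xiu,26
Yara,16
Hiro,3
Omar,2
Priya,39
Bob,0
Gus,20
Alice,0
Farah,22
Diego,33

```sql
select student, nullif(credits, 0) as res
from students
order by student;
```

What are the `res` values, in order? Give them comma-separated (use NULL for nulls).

NULL, NULL, 33, 22, 20, 3, 8, 2, 39, 29, 11, 26, 16

student=Alice: credits=0 vs 0: equal → NULL
student=Bob: credits=0 vs 0: equal → NULL
student=Diego: credits=33 vs 0: differ → 33
student=Farah: credits=22 vs 0: differ → 22
student=Gus: credits=20 vs 0: differ → 20
student=Hiro: credits=3 vs 0: differ → 3
student=Mira: credits=8 vs 0: differ → 8
student=Omar: credits=2 vs 0: differ → 2
student=Priya: credits=39 vs 0: differ → 39
student=Quinn: credits=29 vs 0: differ → 29
student=Sven: credits=11 vs 0: differ → 11
student=Xiu: credits=26 vs 0: differ → 26
student=Yara: credits=16 vs 0: differ → 16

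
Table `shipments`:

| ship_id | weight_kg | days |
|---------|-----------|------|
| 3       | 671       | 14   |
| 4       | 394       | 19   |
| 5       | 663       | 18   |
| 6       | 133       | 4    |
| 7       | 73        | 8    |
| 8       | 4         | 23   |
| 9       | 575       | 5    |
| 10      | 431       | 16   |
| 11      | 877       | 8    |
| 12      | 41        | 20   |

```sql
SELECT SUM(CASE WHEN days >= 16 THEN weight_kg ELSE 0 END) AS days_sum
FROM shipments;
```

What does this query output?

ship_id=3: ✗
ship_id=4: ✓ → 394
ship_id=5: ✓ → 663
ship_id=6: ✗
ship_id=7: ✗
ship_id=8: ✓ → 4
ship_id=9: ✗
ship_id=10: ✓ → 431
ship_id=11: ✗
ship_id=12: ✓ → 41
days_sum = 394 + 663 + 4 + 431 + 41 = 1533

1533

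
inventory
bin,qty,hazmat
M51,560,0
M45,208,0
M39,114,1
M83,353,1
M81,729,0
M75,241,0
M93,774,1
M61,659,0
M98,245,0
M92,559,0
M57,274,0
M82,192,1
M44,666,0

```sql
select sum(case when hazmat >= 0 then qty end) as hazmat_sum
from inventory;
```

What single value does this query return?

bin=M51: ✓ → 560
bin=M45: ✓ → 208
bin=M39: ✓ → 114
bin=M83: ✓ → 353
bin=M81: ✓ → 729
bin=M75: ✓ → 241
bin=M93: ✓ → 774
bin=M61: ✓ → 659
bin=M98: ✓ → 245
bin=M92: ✓ → 559
bin=M57: ✓ → 274
bin=M82: ✓ → 192
bin=M44: ✓ → 666
hazmat_sum = 560 + 208 + 114 + 353 + 729 + 241 + 774 + 659 + 245 + 559 + 274 + 192 + 666 = 5574

5574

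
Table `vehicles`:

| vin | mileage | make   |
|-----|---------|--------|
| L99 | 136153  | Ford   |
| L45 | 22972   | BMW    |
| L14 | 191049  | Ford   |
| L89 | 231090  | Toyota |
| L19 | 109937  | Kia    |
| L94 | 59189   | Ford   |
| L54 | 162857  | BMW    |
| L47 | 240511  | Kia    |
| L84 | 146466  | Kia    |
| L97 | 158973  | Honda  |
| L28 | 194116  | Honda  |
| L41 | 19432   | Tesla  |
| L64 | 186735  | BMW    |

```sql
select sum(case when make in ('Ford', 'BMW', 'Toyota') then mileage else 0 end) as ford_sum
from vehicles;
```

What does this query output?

990045

vin=L99: ✓ → 136153
vin=L45: ✓ → 22972
vin=L14: ✓ → 191049
vin=L89: ✓ → 231090
vin=L19: ✗
vin=L94: ✓ → 59189
vin=L54: ✓ → 162857
vin=L47: ✗
vin=L84: ✗
vin=L97: ✗
vin=L28: ✗
vin=L41: ✗
vin=L64: ✓ → 186735
ford_sum = 136153 + 22972 + 191049 + 231090 + 59189 + 162857 + 186735 = 990045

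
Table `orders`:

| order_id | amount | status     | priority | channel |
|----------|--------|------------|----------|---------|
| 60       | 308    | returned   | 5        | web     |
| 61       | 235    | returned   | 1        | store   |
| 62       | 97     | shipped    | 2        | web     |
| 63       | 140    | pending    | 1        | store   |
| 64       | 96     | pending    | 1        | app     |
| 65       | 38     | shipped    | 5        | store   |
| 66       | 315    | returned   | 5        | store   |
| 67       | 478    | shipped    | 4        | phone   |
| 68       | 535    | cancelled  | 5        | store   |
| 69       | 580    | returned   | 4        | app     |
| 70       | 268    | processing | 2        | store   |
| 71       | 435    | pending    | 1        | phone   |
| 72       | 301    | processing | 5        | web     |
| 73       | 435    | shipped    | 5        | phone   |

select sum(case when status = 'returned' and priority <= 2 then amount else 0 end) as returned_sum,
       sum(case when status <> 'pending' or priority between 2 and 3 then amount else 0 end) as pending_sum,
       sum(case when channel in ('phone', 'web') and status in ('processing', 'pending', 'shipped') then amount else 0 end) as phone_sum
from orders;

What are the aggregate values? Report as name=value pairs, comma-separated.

[returned_sum: status = 'returned' and priority <= 2]
order_id=60: ✗
order_id=61: ✓ → 235
order_id=62: ✗
order_id=63: ✗
order_id=64: ✗
order_id=65: ✗
order_id=66: ✗
order_id=67: ✗
order_id=68: ✗
order_id=69: ✗
order_id=70: ✗
order_id=71: ✗
order_id=72: ✗
order_id=73: ✗
returned_sum = 235
—
[pending_sum: status <> 'pending' or priority between 2 and 3]
order_id=60: ✓ → 308
order_id=61: ✓ → 235
order_id=62: ✓ → 97
order_id=63: ✗
order_id=64: ✗
order_id=65: ✓ → 38
order_id=66: ✓ → 315
order_id=67: ✓ → 478
order_id=68: ✓ → 535
order_id=69: ✓ → 580
order_id=70: ✓ → 268
order_id=71: ✗
order_id=72: ✓ → 301
order_id=73: ✓ → 435
pending_sum = 308 + 235 + 97 + 38 + 315 + 478 + 535 + 580 + 268 + 301 + 435 = 3590
—
[phone_sum: channel in ('phone', 'web') and status in ('processing', 'pending', 'shipped')]
order_id=60: ✗
order_id=61: ✗
order_id=62: ✓ → 97
order_id=63: ✗
order_id=64: ✗
order_id=65: ✗
order_id=66: ✗
order_id=67: ✓ → 478
order_id=68: ✗
order_id=69: ✗
order_id=70: ✗
order_id=71: ✓ → 435
order_id=72: ✓ → 301
order_id=73: ✓ → 435
phone_sum = 97 + 478 + 435 + 301 + 435 = 1746

returned_sum=235, pending_sum=3590, phone_sum=1746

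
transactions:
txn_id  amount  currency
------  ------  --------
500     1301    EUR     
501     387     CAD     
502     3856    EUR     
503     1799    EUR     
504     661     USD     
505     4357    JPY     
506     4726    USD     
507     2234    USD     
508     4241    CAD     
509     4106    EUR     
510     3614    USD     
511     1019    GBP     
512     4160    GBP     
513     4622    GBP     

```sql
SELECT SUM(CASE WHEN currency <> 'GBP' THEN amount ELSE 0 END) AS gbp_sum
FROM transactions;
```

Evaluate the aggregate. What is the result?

txn_id=500: ✓ → 1301
txn_id=501: ✓ → 387
txn_id=502: ✓ → 3856
txn_id=503: ✓ → 1799
txn_id=504: ✓ → 661
txn_id=505: ✓ → 4357
txn_id=506: ✓ → 4726
txn_id=507: ✓ → 2234
txn_id=508: ✓ → 4241
txn_id=509: ✓ → 4106
txn_id=510: ✓ → 3614
txn_id=511: ✗
txn_id=512: ✗
txn_id=513: ✗
gbp_sum = 1301 + 387 + 3856 + 1799 + 661 + 4357 + 4726 + 2234 + 4241 + 4106 + 3614 = 31282

31282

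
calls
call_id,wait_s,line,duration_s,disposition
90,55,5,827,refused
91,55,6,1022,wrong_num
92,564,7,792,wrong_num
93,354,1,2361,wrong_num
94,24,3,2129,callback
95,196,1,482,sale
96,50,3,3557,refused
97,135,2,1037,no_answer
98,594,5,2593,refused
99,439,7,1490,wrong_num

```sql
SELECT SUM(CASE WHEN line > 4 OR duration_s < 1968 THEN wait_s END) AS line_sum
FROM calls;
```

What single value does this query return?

call_id=90: ✓ → 55
call_id=91: ✓ → 55
call_id=92: ✓ → 564
call_id=93: ✗
call_id=94: ✗
call_id=95: ✓ → 196
call_id=96: ✗
call_id=97: ✓ → 135
call_id=98: ✓ → 594
call_id=99: ✓ → 439
line_sum = 55 + 55 + 564 + 196 + 135 + 594 + 439 = 2038

2038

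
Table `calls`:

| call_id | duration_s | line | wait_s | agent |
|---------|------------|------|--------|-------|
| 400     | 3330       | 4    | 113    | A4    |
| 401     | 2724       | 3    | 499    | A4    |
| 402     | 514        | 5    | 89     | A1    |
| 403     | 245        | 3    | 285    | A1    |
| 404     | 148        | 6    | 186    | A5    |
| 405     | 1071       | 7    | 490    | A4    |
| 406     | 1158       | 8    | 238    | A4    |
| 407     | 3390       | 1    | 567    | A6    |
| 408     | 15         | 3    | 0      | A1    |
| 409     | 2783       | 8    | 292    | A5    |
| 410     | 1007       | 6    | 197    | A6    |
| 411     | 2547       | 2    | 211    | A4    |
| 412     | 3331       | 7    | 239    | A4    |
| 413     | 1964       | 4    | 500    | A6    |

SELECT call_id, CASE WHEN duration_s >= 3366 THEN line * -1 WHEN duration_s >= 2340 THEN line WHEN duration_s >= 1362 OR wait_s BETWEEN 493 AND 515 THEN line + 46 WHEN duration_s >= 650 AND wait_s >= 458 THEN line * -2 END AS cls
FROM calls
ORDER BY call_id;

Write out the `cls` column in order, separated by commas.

call_id=400: duration_s >= 2340 → 4
call_id=401: duration_s >= 2340 → 3
call_id=402: (no match → NULL) → NULL
call_id=403: (no match → NULL) → NULL
call_id=404: (no match → NULL) → NULL
call_id=405: duration_s >= 650 AND wait_s >= 458 → -14
call_id=406: (no match → NULL) → NULL
call_id=407: duration_s >= 3366 → -1
call_id=408: (no match → NULL) → NULL
call_id=409: duration_s >= 2340 → 8
call_id=410: (no match → NULL) → NULL
call_id=411: duration_s >= 2340 → 2
call_id=412: duration_s >= 2340 → 7
call_id=413: duration_s >= 1362 OR wait_s BETWEEN 493 AND 515 → 50

4, 3, NULL, NULL, NULL, -14, NULL, -1, NULL, 8, NULL, 2, 7, 50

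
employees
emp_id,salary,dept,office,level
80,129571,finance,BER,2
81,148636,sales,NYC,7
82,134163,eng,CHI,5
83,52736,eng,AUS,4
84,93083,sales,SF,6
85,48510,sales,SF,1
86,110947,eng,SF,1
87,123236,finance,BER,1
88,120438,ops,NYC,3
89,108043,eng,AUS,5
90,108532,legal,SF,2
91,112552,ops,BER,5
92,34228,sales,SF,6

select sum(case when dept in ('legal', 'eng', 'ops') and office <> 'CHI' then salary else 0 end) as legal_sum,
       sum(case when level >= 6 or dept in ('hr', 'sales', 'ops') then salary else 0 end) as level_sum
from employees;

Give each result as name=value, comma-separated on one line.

legal_sum=613248, level_sum=557447

[legal_sum: dept in ('legal', 'eng', 'ops') and office <> 'CHI']
emp_id=80: ✗
emp_id=81: ✗
emp_id=82: ✗
emp_id=83: ✓ → 52736
emp_id=84: ✗
emp_id=85: ✗
emp_id=86: ✓ → 110947
emp_id=87: ✗
emp_id=88: ✓ → 120438
emp_id=89: ✓ → 108043
emp_id=90: ✓ → 108532
emp_id=91: ✓ → 112552
emp_id=92: ✗
legal_sum = 52736 + 110947 + 120438 + 108043 + 108532 + 112552 = 613248
—
[level_sum: level >= 6 or dept in ('hr', 'sales', 'ops')]
emp_id=80: ✗
emp_id=81: ✓ → 148636
emp_id=82: ✗
emp_id=83: ✗
emp_id=84: ✓ → 93083
emp_id=85: ✓ → 48510
emp_id=86: ✗
emp_id=87: ✗
emp_id=88: ✓ → 120438
emp_id=89: ✗
emp_id=90: ✗
emp_id=91: ✓ → 112552
emp_id=92: ✓ → 34228
level_sum = 148636 + 93083 + 48510 + 120438 + 112552 + 34228 = 557447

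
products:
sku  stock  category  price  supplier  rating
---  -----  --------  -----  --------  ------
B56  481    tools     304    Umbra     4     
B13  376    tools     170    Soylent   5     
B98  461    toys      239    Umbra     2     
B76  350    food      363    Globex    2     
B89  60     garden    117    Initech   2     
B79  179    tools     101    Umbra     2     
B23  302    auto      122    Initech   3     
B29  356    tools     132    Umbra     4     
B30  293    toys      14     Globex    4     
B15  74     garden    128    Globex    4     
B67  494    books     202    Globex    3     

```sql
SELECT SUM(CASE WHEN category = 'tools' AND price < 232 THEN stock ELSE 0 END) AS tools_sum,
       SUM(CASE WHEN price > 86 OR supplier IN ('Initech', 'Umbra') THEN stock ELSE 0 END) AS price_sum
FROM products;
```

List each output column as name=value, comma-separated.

[tools_sum: category = 'tools' AND price < 232]
sku=B56: ✗
sku=B13: ✓ → 376
sku=B98: ✗
sku=B76: ✗
sku=B89: ✗
sku=B79: ✓ → 179
sku=B23: ✗
sku=B29: ✓ → 356
sku=B30: ✗
sku=B15: ✗
sku=B67: ✗
tools_sum = 376 + 179 + 356 = 911
—
[price_sum: price > 86 OR supplier IN ('Initech', 'Umbra')]
sku=B56: ✓ → 481
sku=B13: ✓ → 376
sku=B98: ✓ → 461
sku=B76: ✓ → 350
sku=B89: ✓ → 60
sku=B79: ✓ → 179
sku=B23: ✓ → 302
sku=B29: ✓ → 356
sku=B30: ✗
sku=B15: ✓ → 74
sku=B67: ✓ → 494
price_sum = 481 + 376 + 461 + 350 + 60 + 179 + 302 + 356 + 74 + 494 = 3133

tools_sum=911, price_sum=3133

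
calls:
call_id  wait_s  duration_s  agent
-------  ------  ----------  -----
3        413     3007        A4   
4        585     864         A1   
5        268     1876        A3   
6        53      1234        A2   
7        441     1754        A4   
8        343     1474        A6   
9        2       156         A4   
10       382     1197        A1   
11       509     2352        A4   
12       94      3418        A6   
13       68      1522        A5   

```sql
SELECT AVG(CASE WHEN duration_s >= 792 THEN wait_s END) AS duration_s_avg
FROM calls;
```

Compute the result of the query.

315.6

call_id=3: ✓ → 413
call_id=4: ✓ → 585
call_id=5: ✓ → 268
call_id=6: ✓ → 53
call_id=7: ✓ → 441
call_id=8: ✓ → 343
call_id=9: ✗
call_id=10: ✓ → 382
call_id=11: ✓ → 509
call_id=12: ✓ → 94
call_id=13: ✓ → 68
duration_s_avg = (413 + 585 + 268 + 53 + 441 + 343 + 382 + 509 + 94 + 68) / 10 = 315.6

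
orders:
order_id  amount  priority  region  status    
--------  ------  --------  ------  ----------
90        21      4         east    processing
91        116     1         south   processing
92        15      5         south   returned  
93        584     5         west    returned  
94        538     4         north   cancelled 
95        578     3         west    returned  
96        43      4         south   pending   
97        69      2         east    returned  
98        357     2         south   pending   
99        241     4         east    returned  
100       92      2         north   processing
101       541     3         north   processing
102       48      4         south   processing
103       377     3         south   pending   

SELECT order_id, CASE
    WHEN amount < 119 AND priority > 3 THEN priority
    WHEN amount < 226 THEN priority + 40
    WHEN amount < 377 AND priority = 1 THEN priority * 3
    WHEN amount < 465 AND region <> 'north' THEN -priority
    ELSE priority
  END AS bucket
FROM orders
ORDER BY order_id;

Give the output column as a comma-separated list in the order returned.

4, 41, 5, 5, 4, 3, 4, 42, -2, -4, 42, 3, 4, -3

order_id=90: amount < 119 AND priority > 3 → 4
order_id=91: amount < 226 → 41
order_id=92: amount < 119 AND priority > 3 → 5
order_id=93: ELSE → 5
order_id=94: ELSE → 4
order_id=95: ELSE → 3
order_id=96: amount < 119 AND priority > 3 → 4
order_id=97: amount < 226 → 42
order_id=98: amount < 465 AND region <> 'north' → -2
order_id=99: amount < 465 AND region <> 'north' → -4
order_id=100: amount < 226 → 42
order_id=101: ELSE → 3
order_id=102: amount < 119 AND priority > 3 → 4
order_id=103: amount < 465 AND region <> 'north' → -3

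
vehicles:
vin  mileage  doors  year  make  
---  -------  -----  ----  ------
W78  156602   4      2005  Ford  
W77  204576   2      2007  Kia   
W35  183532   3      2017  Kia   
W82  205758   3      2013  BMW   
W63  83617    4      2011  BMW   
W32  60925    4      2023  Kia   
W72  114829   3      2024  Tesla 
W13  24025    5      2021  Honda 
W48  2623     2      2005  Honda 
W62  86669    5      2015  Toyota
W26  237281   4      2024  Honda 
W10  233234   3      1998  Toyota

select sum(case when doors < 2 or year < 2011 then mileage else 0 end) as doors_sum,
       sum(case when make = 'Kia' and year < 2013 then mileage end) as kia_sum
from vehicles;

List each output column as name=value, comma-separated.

doors_sum=597035, kia_sum=204576

[doors_sum: doors < 2 or year < 2011]
vin=W78: ✓ → 156602
vin=W77: ✓ → 204576
vin=W35: ✗
vin=W82: ✗
vin=W63: ✗
vin=W32: ✗
vin=W72: ✗
vin=W13: ✗
vin=W48: ✓ → 2623
vin=W62: ✗
vin=W26: ✗
vin=W10: ✓ → 233234
doors_sum = 156602 + 204576 + 2623 + 233234 = 597035
—
[kia_sum: make = 'Kia' and year < 2013]
vin=W78: ✗
vin=W77: ✓ → 204576
vin=W35: ✗
vin=W82: ✗
vin=W63: ✗
vin=W32: ✗
vin=W72: ✗
vin=W13: ✗
vin=W48: ✗
vin=W62: ✗
vin=W26: ✗
vin=W10: ✗
kia_sum = 204576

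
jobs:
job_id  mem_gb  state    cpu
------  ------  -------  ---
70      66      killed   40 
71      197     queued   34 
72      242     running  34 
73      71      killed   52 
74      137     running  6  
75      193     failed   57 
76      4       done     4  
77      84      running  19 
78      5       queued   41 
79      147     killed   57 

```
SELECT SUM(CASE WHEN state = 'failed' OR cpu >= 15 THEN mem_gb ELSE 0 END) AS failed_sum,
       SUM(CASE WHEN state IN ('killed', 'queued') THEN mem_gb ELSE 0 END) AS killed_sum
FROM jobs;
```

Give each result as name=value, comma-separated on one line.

[failed_sum: state = 'failed' OR cpu >= 15]
job_id=70: ✓ → 66
job_id=71: ✓ → 197
job_id=72: ✓ → 242
job_id=73: ✓ → 71
job_id=74: ✗
job_id=75: ✓ → 193
job_id=76: ✗
job_id=77: ✓ → 84
job_id=78: ✓ → 5
job_id=79: ✓ → 147
failed_sum = 66 + 197 + 242 + 71 + 193 + 84 + 5 + 147 = 1005
—
[killed_sum: state IN ('killed', 'queued')]
job_id=70: ✓ → 66
job_id=71: ✓ → 197
job_id=72: ✗
job_id=73: ✓ → 71
job_id=74: ✗
job_id=75: ✗
job_id=76: ✗
job_id=77: ✗
job_id=78: ✓ → 5
job_id=79: ✓ → 147
killed_sum = 66 + 197 + 71 + 5 + 147 = 486

failed_sum=1005, killed_sum=486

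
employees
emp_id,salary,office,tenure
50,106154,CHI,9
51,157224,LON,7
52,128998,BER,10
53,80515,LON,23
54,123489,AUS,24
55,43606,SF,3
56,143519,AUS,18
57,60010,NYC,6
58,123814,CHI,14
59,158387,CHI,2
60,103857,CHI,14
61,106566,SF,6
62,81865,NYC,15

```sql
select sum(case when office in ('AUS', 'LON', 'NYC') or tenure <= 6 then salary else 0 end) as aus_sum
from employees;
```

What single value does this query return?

955181

emp_id=50: ✗
emp_id=51: ✓ → 157224
emp_id=52: ✗
emp_id=53: ✓ → 80515
emp_id=54: ✓ → 123489
emp_id=55: ✓ → 43606
emp_id=56: ✓ → 143519
emp_id=57: ✓ → 60010
emp_id=58: ✗
emp_id=59: ✓ → 158387
emp_id=60: ✗
emp_id=61: ✓ → 106566
emp_id=62: ✓ → 81865
aus_sum = 157224 + 80515 + 123489 + 43606 + 143519 + 60010 + 158387 + 106566 + 81865 = 955181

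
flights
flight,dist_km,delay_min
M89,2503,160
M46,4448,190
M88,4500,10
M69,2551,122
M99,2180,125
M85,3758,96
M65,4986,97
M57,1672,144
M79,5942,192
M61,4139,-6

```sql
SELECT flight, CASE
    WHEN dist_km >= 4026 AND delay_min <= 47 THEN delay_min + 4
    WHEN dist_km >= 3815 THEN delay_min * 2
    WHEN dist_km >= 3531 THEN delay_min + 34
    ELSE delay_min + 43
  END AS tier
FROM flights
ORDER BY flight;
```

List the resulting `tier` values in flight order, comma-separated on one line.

flight=M46: dist_km >= 3815 → 380
flight=M57: ELSE → 187
flight=M61: dist_km >= 4026 AND delay_min <= 47 → -2
flight=M65: dist_km >= 3815 → 194
flight=M69: ELSE → 165
flight=M79: dist_km >= 3815 → 384
flight=M85: dist_km >= 3531 → 130
flight=M88: dist_km >= 4026 AND delay_min <= 47 → 14
flight=M89: ELSE → 203
flight=M99: ELSE → 168

380, 187, -2, 194, 165, 384, 130, 14, 203, 168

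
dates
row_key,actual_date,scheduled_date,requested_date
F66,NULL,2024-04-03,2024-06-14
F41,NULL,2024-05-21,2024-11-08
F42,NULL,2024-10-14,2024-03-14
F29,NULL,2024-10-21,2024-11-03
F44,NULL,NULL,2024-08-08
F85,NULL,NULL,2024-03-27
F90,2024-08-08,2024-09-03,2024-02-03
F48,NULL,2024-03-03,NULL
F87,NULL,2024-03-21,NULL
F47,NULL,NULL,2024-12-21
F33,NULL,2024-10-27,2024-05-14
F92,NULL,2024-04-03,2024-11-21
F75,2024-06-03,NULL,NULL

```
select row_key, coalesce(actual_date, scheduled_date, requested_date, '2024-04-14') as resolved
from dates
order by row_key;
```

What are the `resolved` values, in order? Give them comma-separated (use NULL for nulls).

2024-10-21, 2024-10-27, 2024-05-21, 2024-10-14, 2024-08-08, 2024-12-21, 2024-03-03, 2024-04-03, 2024-06-03, 2024-03-27, 2024-03-21, 2024-08-08, 2024-04-03

row_key=F29: actual_date=NULL, scheduled_date=2024-10-21 → 2024-10-21
row_key=F33: actual_date=NULL, scheduled_date=2024-10-27 → 2024-10-27
row_key=F41: actual_date=NULL, scheduled_date=2024-05-21 → 2024-05-21
row_key=F42: actual_date=NULL, scheduled_date=2024-10-14 → 2024-10-14
row_key=F44: actual_date=NULL, scheduled_date=NULL, requested_date=2024-08-08 → 2024-08-08
row_key=F47: actual_date=NULL, scheduled_date=NULL, requested_date=2024-12-21 → 2024-12-21
row_key=F48: actual_date=NULL, scheduled_date=2024-03-03 → 2024-03-03
row_key=F66: actual_date=NULL, scheduled_date=2024-04-03 → 2024-04-03
row_key=F75: actual_date=2024-06-03 → 2024-06-03
row_key=F85: actual_date=NULL, scheduled_date=NULL, requested_date=2024-03-27 → 2024-03-27
row_key=F87: actual_date=NULL, scheduled_date=2024-03-21 → 2024-03-21
row_key=F90: actual_date=2024-08-08 → 2024-08-08
row_key=F92: actual_date=NULL, scheduled_date=2024-04-03 → 2024-04-03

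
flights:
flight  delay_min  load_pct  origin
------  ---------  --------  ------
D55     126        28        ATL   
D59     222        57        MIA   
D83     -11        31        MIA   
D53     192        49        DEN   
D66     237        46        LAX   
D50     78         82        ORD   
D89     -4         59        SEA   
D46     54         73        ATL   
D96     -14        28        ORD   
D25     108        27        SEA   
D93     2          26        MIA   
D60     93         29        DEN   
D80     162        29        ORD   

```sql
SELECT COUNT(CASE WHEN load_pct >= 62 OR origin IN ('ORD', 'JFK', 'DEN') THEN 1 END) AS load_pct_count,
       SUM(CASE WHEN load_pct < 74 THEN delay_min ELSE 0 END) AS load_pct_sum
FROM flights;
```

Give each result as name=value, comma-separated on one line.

[load_pct_count: load_pct >= 62 OR origin IN ('ORD', 'JFK', 'DEN')]
flight=D55: ✗
flight=D59: ✗
flight=D83: ✗
flight=D53: ✓ → 1
flight=D66: ✗
flight=D50: ✓ → 1
flight=D89: ✗
flight=D46: ✓ → 1
flight=D96: ✓ → 1
flight=D25: ✗
flight=D93: ✗
flight=D60: ✓ → 1
flight=D80: ✓ → 1
load_pct_count = COUNT(1, 1, 1, 1, 1, 1) = 6
—
[load_pct_sum: load_pct < 74]
flight=D55: ✓ → 126
flight=D59: ✓ → 222
flight=D83: ✓ → -11
flight=D53: ✓ → 192
flight=D66: ✓ → 237
flight=D50: ✗
flight=D89: ✓ → -4
flight=D46: ✓ → 54
flight=D96: ✓ → -14
flight=D25: ✓ → 108
flight=D93: ✓ → 2
flight=D60: ✓ → 93
flight=D80: ✓ → 162
load_pct_sum = 126 + 222 + -11 + 192 + 237 + -4 + 54 + -14 + 108 + 2 + 93 + 162 = 1167

load_pct_count=6, load_pct_sum=1167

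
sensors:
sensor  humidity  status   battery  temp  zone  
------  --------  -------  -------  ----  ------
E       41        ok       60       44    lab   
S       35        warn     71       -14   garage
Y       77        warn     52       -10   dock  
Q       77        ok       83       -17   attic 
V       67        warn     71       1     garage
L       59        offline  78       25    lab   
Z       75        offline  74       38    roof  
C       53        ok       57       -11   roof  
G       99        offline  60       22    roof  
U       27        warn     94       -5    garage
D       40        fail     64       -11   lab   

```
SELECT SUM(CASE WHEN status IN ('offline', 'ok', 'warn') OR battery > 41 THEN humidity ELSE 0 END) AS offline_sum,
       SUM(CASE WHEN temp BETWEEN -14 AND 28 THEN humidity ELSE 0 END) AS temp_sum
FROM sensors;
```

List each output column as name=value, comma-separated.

offline_sum=650, temp_sum=457

[offline_sum: status IN ('offline', 'ok', 'warn') OR battery > 41]
sensor=E: ✓ → 41
sensor=S: ✓ → 35
sensor=Y: ✓ → 77
sensor=Q: ✓ → 77
sensor=V: ✓ → 67
sensor=L: ✓ → 59
sensor=Z: ✓ → 75
sensor=C: ✓ → 53
sensor=G: ✓ → 99
sensor=U: ✓ → 27
sensor=D: ✓ → 40
offline_sum = 41 + 35 + 77 + 77 + 67 + 59 + 75 + 53 + 99 + 27 + 40 = 650
—
[temp_sum: temp BETWEEN -14 AND 28]
sensor=E: ✗
sensor=S: ✓ → 35
sensor=Y: ✓ → 77
sensor=Q: ✗
sensor=V: ✓ → 67
sensor=L: ✓ → 59
sensor=Z: ✗
sensor=C: ✓ → 53
sensor=G: ✓ → 99
sensor=U: ✓ → 27
sensor=D: ✓ → 40
temp_sum = 35 + 77 + 67 + 59 + 53 + 99 + 27 + 40 = 457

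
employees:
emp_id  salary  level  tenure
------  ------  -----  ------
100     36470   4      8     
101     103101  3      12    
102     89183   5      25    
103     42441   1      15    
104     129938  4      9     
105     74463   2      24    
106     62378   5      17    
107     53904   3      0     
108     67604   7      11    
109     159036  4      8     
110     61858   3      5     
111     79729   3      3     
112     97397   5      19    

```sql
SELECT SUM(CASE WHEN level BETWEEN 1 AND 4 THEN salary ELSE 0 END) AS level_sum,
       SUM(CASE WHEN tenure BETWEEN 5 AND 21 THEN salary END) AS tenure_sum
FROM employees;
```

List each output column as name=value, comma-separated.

[level_sum: level BETWEEN 1 AND 4]
emp_id=100: ✓ → 36470
emp_id=101: ✓ → 103101
emp_id=102: ✗
emp_id=103: ✓ → 42441
emp_id=104: ✓ → 129938
emp_id=105: ✓ → 74463
emp_id=106: ✗
emp_id=107: ✓ → 53904
emp_id=108: ✗
emp_id=109: ✓ → 159036
emp_id=110: ✓ → 61858
emp_id=111: ✓ → 79729
emp_id=112: ✗
level_sum = 36470 + 103101 + 42441 + 129938 + 74463 + 53904 + 159036 + 61858 + 79729 = 740940
—
[tenure_sum: tenure BETWEEN 5 AND 21]
emp_id=100: ✓ → 36470
emp_id=101: ✓ → 103101
emp_id=102: ✗
emp_id=103: ✓ → 42441
emp_id=104: ✓ → 129938
emp_id=105: ✗
emp_id=106: ✓ → 62378
emp_id=107: ✗
emp_id=108: ✓ → 67604
emp_id=109: ✓ → 159036
emp_id=110: ✓ → 61858
emp_id=111: ✗
emp_id=112: ✓ → 97397
tenure_sum = 36470 + 103101 + 42441 + 129938 + 62378 + 67604 + 159036 + 61858 + 97397 = 760223

level_sum=740940, tenure_sum=760223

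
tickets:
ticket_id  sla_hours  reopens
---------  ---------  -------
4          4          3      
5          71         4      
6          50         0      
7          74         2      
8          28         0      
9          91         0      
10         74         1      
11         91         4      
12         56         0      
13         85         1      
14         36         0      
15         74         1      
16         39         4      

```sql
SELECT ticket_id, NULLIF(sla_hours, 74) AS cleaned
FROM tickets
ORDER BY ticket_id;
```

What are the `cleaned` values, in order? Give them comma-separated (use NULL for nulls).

4, 71, 50, NULL, 28, 91, NULL, 91, 56, 85, 36, NULL, 39

ticket_id=4: sla_hours=4 vs 74: differ → 4
ticket_id=5: sla_hours=71 vs 74: differ → 71
ticket_id=6: sla_hours=50 vs 74: differ → 50
ticket_id=7: sla_hours=74 vs 74: equal → NULL
ticket_id=8: sla_hours=28 vs 74: differ → 28
ticket_id=9: sla_hours=91 vs 74: differ → 91
ticket_id=10: sla_hours=74 vs 74: equal → NULL
ticket_id=11: sla_hours=91 vs 74: differ → 91
ticket_id=12: sla_hours=56 vs 74: differ → 56
ticket_id=13: sla_hours=85 vs 74: differ → 85
ticket_id=14: sla_hours=36 vs 74: differ → 36
ticket_id=15: sla_hours=74 vs 74: equal → NULL
ticket_id=16: sla_hours=39 vs 74: differ → 39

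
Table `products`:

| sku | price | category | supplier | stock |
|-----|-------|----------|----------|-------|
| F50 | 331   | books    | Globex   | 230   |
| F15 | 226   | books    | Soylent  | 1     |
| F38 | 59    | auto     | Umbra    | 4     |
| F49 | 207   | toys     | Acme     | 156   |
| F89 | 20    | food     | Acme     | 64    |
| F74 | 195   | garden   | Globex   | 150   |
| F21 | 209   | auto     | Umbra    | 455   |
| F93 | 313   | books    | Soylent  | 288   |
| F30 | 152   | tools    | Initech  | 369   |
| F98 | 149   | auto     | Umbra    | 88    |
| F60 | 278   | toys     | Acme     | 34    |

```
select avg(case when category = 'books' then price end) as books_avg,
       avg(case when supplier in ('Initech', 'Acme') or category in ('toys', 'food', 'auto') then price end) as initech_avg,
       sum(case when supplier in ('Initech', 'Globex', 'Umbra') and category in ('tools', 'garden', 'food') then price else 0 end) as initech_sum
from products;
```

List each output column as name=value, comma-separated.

[books_avg: category = 'books']
sku=F50: ✓ → 331
sku=F15: ✓ → 226
sku=F38: ✗
sku=F49: ✗
sku=F89: ✗
sku=F74: ✗
sku=F21: ✗
sku=F93: ✓ → 313
sku=F30: ✗
sku=F98: ✗
sku=F60: ✗
books_avg = (331 + 226 + 313) / 3 = 290
—
[initech_avg: supplier in ('Initech', 'Acme') or category in ('toys', 'food', 'auto')]
sku=F50: ✗
sku=F15: ✗
sku=F38: ✓ → 59
sku=F49: ✓ → 207
sku=F89: ✓ → 20
sku=F74: ✗
sku=F21: ✓ → 209
sku=F93: ✗
sku=F30: ✓ → 152
sku=F98: ✓ → 149
sku=F60: ✓ → 278
initech_avg = (59 + 207 + 20 + 209 + 152 + 149 + 278) / 7 = 153.4285714286
—
[initech_sum: supplier in ('Initech', 'Globex', 'Umbra') and category in ('tools', 'garden', 'food')]
sku=F50: ✗
sku=F15: ✗
sku=F38: ✗
sku=F49: ✗
sku=F89: ✗
sku=F74: ✓ → 195
sku=F21: ✗
sku=F93: ✗
sku=F30: ✓ → 152
sku=F98: ✗
sku=F60: ✗
initech_sum = 195 + 152 = 347

books_avg=290, initech_avg=153.4285714286, initech_sum=347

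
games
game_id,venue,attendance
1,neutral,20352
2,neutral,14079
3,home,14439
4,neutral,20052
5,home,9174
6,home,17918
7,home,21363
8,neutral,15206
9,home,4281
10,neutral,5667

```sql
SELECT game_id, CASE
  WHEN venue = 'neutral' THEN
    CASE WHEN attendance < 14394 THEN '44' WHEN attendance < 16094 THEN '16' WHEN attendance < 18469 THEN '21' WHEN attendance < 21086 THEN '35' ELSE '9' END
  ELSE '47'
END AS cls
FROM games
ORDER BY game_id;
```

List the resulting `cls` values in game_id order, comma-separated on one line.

35, 44, 47, 35, 47, 47, 47, 16, 47, 44

game_id=1: venue='neutral' → inner[attendance < 21086] → 35
game_id=2: venue='neutral' → inner[attendance < 14394] → 44
game_id=3: venue='home' → outer ELSE → 47
game_id=4: venue='neutral' → inner[attendance < 21086] → 35
game_id=5: venue='home' → outer ELSE → 47
game_id=6: venue='home' → outer ELSE → 47
game_id=7: venue='home' → outer ELSE → 47
game_id=8: venue='neutral' → inner[attendance < 16094] → 16
game_id=9: venue='home' → outer ELSE → 47
game_id=10: venue='neutral' → inner[attendance < 14394] → 44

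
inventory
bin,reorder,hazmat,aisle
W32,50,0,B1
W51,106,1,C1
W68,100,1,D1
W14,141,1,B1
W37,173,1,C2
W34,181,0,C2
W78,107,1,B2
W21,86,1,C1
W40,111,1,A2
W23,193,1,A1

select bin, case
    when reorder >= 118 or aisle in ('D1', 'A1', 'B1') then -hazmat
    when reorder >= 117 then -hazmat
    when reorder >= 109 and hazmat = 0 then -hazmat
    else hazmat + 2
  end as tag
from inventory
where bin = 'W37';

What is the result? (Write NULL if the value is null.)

-1

bin = W37: reorder=173, hazmat=1, aisle=C2.
reorder >= 118 or aisle in ('D1', 'A1', 'B1') → true → -1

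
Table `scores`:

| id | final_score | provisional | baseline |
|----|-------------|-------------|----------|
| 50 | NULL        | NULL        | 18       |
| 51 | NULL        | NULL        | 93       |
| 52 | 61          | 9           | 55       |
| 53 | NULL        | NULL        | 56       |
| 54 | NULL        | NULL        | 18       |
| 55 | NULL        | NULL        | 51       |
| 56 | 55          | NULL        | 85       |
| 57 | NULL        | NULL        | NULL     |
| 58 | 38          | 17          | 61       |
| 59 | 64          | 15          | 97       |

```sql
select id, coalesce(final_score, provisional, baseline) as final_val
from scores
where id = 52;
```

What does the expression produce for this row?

id = 52: final_score=61, provisional=9, baseline=55.
final_score=61 → 61

61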